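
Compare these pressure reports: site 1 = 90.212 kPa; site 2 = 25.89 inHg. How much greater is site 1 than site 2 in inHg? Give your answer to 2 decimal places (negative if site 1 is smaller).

site 1: 90.212 kPa = 26.6396 inHg.
Difference: 26.6396 − 25.8900 = 0.75 inHg.

0.75 inHg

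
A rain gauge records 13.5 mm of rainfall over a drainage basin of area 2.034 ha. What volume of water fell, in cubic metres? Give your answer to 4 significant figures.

Area: 2.034 ha = 20340 m².
1 mm over 1 m² is 1 L, so volume = 13.5 × 20340 = 274590 L = 274.6 m³.

274.6 cubic metres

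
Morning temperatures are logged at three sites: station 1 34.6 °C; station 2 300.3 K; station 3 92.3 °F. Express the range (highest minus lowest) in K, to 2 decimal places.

station 2: 300.3 K = 27.150 °C.
station 3: 92.3 °F = 33.500 °C.
Spread: 34.600 − 27.150 = 7.450 °C.

7.45 K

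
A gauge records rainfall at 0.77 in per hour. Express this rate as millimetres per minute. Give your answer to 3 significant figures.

0.77 in/hour × 25.4 mm/in × 0.0166667 hour/minute = 0.326 mm/minute.

0.326 mm/minute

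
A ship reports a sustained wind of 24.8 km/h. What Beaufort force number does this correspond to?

24.8 km/h = 6.9 m/s, which is Beaufort 4 (moderate breeze, 5.5–7.9 m/s).

Beaufort force 4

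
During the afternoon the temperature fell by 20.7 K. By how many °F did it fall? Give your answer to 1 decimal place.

A change of 1 °C equals a change of 1.8 °F: Δ°F = 20.7 × 1.8 = 37.3 °F.

37.3 °F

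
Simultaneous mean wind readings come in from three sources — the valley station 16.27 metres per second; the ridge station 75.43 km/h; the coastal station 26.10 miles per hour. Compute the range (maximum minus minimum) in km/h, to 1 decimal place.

33.4 km/h

the valley station: 16.27 m/s = 58.572 km/h.
the coastal station: 26.10 mph = 42.004 km/h.
Spread: 75.430 − 42.004 = 33.4 km/h.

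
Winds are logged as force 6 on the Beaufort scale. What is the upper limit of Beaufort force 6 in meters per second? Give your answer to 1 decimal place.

Beaufort 6 (strong breeze) spans 10.8–13.8 m/s.

13.8 m/s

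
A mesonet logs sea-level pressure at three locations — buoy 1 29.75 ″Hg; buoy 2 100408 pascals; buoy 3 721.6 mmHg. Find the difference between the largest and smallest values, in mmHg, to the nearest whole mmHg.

buoy 1: 29.75 inHg = 755.65 mmHg.
buoy 2: 100408 Pa = 753.12 mmHg.
Spread: 755.65 − 721.60 = 34 mmHg.

34 mmHg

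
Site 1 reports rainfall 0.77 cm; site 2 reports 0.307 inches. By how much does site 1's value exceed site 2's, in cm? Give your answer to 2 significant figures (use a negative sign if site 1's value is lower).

-0.0098 cm

site 2: 0.307 in = 0.779780 cm.
Difference: 0.770000 − 0.779780 = -0.0098 cm.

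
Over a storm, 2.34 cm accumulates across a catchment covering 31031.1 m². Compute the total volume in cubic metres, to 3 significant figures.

Depth: 2.34 cm × 10 = 23.4 mm.
1 mm over 1 m² is 1 L, so volume = 23.4 × 31031.1 = 726127.74 L = 726 m³.

726 cubic metres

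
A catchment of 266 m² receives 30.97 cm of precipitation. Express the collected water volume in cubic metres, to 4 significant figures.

82.38 cubic metres

Depth: 30.97 cm × 10 = 309.7 mm.
1 mm over 1 m² is 1 L, so volume = 309.7 × 266 = 82380.2 L = 82.38 m³.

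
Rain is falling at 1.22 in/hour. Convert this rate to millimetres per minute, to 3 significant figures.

1.22 in/hour × 25.4 mm/in × 0.0166667 hour/minute = 0.516 mm/minute.

0.516 mm/minute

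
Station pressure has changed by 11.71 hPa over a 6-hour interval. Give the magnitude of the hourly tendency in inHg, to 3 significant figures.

11.71 hPa / 6 h × 0.02953 inHg/hPa = 0.0576 inHg/h.

0.0576 inHg per hour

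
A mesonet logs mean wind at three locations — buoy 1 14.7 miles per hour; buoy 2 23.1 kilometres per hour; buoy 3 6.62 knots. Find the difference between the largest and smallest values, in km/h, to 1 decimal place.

buoy 1: 14.7 mph = 23.657 km/h.
buoy 3: 6.62 kt = 12.260 km/h.
Spread: 23.657 − 12.260 = 11.4 km/h.

11.4 km/h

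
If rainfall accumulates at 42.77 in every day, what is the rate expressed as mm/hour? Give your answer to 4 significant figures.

45.26 mm/hour

42.77 in/day × 25.4 mm/in × 0.0416667 day/hour = 45.26 mm/hour.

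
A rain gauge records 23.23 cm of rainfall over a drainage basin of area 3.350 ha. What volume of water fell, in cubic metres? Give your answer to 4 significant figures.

7782 cubic metres

Depth: 23.23 cm × 10 = 232.3 mm.
Area: 3.350 ha = 33500 m².
1 mm over 1 m² is 1 L, so volume = 232.3 × 33500 = 7782050 L = 7782 m³.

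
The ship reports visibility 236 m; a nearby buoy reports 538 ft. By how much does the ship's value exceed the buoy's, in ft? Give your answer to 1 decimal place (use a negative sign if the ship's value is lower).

the ship: 236 m = 774.278 ft.
Difference: 774.278 − 538.000 = 236.3 ft.

236.3 ft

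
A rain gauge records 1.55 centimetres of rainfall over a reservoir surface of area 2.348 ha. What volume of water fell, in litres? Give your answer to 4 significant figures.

Depth: 1.55 cm × 10 = 15.5 mm.
Area: 2.348 ha = 23480 m².
1 mm over 1 m² is 1 L, so volume = 15.5 × 23480 = 363940 L ≈ 363900 L.

363900 litres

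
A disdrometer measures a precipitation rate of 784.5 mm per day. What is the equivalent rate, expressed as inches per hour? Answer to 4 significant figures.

784.5 mm/day × 0.0393701 in/mm × 0.0416667 day/hour = 1.287 in/hour.

1.287 in/hour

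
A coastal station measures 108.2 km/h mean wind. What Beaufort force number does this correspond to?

108.2 km/h = 30.1 m/s, which is Beaufort 11 (violent storm, 28.5–32.6 m/s).

Beaufort force 11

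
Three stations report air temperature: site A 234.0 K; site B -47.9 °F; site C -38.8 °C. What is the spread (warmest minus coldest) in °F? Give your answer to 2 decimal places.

10.06 °F

site A: 234.0 K = -39.150 °C.
site B: -47.9 °F = -44.389 °C.
Spread: (-38.800) − (-44.389) = 5.589 °C = 10.06 °F.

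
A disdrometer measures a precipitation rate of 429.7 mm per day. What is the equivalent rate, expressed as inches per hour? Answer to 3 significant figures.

429.7 mm/day × 0.0393701 in/mm × 0.0416667 day/hour = 0.705 in/hour.

0.705 in/hour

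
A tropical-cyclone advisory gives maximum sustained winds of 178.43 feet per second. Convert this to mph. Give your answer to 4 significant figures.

1 ft/s = 0.681818 mph, so 178.43 × 0.681818 = 121.7 mph.

121.7 mph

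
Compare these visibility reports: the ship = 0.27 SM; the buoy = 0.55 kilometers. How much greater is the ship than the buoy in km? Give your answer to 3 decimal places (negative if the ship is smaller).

the ship: 0.27 SM = 0.43452 km.
Difference: 0.43452 − 0.55000 = -0.115 km.

-0.115 km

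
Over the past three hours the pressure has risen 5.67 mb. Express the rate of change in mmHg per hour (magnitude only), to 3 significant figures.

1.42 mmHg per hour

5.67 mb / 3 h × 0.750062 mmHg/mb = 1.42 mmHg/h.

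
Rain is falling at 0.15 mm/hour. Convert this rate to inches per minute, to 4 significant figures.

0.00009843 in/minute

0.15 mm/hour × 0.0393701 in/mm × 0.0166667 hour/minute = 0.00009843 in/minute.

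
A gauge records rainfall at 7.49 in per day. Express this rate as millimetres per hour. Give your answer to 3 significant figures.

7.93 mm/hour

7.49 in/day × 25.4 mm/in × 0.0416667 day/hour = 7.93 mm/hour.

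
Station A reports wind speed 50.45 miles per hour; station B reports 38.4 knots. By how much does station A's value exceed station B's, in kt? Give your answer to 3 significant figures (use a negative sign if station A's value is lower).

station A: 50.45 mph = 43.8399 kt.
Difference: 43.8399 − 38.4000 = 5.44 kt.

5.44 kt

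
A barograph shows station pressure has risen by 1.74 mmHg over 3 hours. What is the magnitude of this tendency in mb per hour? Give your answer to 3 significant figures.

1.74 mmHg / 3 h × 1.33322 mb/mmHg = 0.773 mb/h.

0.773 mb per hour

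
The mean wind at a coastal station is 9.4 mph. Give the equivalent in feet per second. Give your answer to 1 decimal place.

1 mph = 1.46667 ft/s, so 9.4 × 1.46667 = 13.8 ft/s.

13.8 ft/s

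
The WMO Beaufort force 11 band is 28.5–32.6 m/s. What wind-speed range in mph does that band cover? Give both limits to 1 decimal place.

28.5–32.6 m/s × 2.237 = 63.8–72.9 mph.

63.8 to 72.9 mph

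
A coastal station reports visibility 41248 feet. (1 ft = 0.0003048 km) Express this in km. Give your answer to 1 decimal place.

1 ft = 0.0003048 km, so 41248 × 0.0003048 = 12.6 km.

12.6 km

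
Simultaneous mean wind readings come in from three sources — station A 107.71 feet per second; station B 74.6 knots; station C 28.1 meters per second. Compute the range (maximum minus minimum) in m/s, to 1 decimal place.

station A: 107.71 ft/s = 32.830 m/s.
station B: 74.6 kt = 38.378 m/s.
Spread: 38.378 − 28.100 = 10.3 m/s.

10.3 m/s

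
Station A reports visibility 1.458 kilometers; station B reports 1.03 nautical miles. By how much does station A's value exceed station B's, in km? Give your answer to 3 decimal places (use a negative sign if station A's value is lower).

-0.450 km

station B: 1.03 nmi = 1.90756 km.
Difference: 1.45800 − 1.90756 = -0.450 km.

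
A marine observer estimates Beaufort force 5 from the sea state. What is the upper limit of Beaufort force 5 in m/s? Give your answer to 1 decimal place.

Beaufort 5 (fresh breeze) spans 8.0–10.7 m/s.

10.7 m/s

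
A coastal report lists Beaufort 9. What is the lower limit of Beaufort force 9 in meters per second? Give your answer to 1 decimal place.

20.8 m/s

Beaufort 9 (strong gale) spans 20.8–24.4 m/s.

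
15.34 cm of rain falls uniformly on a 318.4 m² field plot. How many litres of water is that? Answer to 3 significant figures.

48800 litres

Depth: 15.34 cm × 10 = 153.4 mm.
1 mm over 1 m² is 1 L, so volume = 153.4 × 318.4 = 48842.56 L ≈ 48800 L.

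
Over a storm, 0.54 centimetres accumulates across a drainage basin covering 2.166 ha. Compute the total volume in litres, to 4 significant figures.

Depth: 0.54 cm × 10 = 5.4 mm.
Area: 2.166 ha = 21660 m².
1 mm over 1 m² is 1 L, so volume = 5.4 × 21660 = 116964 L ≈ 117000 L.

117000 litres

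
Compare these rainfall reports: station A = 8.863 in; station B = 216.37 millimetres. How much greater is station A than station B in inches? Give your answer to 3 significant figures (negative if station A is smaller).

station B: 216.37 mm = 8.518504 in.
Difference: 8.863000 − 8.518504 = 0.344 in.

0.344 in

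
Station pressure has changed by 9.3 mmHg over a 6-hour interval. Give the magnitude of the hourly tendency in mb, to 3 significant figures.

2.07 mb per hour

9.3 mmHg / 6 h × 1.33322 mb/mmHg = 2.07 mb/h.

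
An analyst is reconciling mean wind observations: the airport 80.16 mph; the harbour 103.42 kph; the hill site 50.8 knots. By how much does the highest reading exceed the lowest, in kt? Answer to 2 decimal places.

the airport: 80.16 mph = 69.6571 kt.
the harbour: 103.42 km/h = 55.8423 kt.
Spread: 69.6571 − 50.8000 = 18.86 kt.

18.86 kt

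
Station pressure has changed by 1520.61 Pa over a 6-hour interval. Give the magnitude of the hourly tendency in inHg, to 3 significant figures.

0.0748 inHg per hour

1520.61 Pa / 6 h × 0.0002953 inHg/Pa = 0.0748 inHg/h.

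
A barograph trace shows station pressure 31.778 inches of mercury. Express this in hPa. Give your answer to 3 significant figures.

1080 hPa

1 inHg = 33.8639 hPa, so 31.778 × 33.8639 = 1080 hPa.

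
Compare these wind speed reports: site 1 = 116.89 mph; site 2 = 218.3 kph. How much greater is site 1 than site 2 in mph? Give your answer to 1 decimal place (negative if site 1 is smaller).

-18.8 mph

site 2: 218.3 km/h = 135.645 mph.
Difference: 116.890 − 135.645 = -18.8 mph.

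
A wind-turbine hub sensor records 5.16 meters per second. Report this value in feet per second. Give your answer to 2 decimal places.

1 m/s = 3.28084 ft/s, so 5.16 × 3.28084 = 16.93 ft/s.

16.93 ft/s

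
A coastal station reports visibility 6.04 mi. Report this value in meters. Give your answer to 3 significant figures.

1 SM = 1609.34 m, so 6.04 × 1609.34 = 9720 m.

9720 m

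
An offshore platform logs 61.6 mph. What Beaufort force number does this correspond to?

61.6 mph = 27.5 m/s, which is Beaufort 10 (storm, 24.5–28.4 m/s).

Beaufort force 10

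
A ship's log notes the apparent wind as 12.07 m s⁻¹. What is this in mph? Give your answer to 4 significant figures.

27.00 mph

1 m/s = 2.23694 mph, so 12.07 × 2.23694 = 27.00 mph.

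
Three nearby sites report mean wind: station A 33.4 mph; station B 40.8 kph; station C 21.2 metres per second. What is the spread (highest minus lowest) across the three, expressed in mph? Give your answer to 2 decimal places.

22.07 mph

station B: 40.8 km/h = 25.3519 mph.
station C: 21.2 m/s = 47.4230 mph.
Spread: 47.4230 − 25.3519 = 22.07 mph.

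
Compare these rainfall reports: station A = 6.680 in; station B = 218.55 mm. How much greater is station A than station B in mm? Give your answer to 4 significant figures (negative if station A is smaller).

station A: 6.680 in = 169.6720 mm.
Difference: 169.6720 − 218.5500 = -48.88 mm.

-48.88 mm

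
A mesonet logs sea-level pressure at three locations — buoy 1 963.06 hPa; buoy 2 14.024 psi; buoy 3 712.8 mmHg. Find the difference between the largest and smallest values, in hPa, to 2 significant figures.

buoy 2: 14.024 psi = 966.92 hPa.
buoy 3: 712.8 mmHg = 950.32 hPa.
Spread: 966.92 − 950.32 = 17 hPa.

17 hPa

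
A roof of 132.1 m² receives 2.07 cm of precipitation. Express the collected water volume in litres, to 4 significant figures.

Depth: 2.07 cm × 10 = 20.7 mm.
1 mm over 1 m² is 1 L, so volume = 20.7 × 132.1 = 2734.47 L ≈ 2734 L.

2734 litres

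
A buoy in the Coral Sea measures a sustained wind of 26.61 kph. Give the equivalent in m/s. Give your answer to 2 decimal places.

7.39 m/s

1 km/h = 0.277778 m/s, so 26.61 × 0.277778 = 7.39 m/s.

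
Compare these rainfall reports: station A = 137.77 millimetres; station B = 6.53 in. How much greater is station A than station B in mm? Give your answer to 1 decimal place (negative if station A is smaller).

-28.1 mm

station B: 6.53 in = 165.862 mm.
Difference: 137.770 − 165.862 = -28.1 mm.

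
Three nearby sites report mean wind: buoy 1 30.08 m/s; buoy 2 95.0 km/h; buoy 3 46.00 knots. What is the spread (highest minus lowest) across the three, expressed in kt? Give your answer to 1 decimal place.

buoy 1: 30.08 m/s = 58.471 kt.
buoy 2: 95.0 km/h = 51.296 kt.
Spread: 58.471 − 46.000 = 12.5 kt.

12.5 kt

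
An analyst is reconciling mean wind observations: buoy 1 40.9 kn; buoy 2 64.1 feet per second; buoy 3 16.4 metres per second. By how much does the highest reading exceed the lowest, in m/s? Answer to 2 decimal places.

buoy 1: 40.9 kt = 21.0408 m/s.
buoy 2: 64.1 ft/s = 19.5377 m/s.
Spread: 21.0408 − 16.4000 = 4.64 m/s.

4.64 m/s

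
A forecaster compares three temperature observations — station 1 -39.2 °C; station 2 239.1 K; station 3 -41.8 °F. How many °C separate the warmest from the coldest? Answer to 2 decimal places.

station 2: 239.1 K = -34.050 °C.
station 3: -41.8 °F = -41.000 °C.
Spread: (-34.050) − (-41.000) = 6.950 °C.

6.95 °C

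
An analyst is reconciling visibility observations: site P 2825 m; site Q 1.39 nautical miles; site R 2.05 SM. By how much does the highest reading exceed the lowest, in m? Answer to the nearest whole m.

site Q: 1.39 nmi = 2574.28 m.
site R: 2.05 SM = 3299.16 m.
Spread: 3299.16 − 2574.28 = 725 m.

725 m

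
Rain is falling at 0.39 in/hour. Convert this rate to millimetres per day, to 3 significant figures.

238 mm/day

0.39 in/hour × 25.4 mm/in × 24 hour/day = 238 mm/day.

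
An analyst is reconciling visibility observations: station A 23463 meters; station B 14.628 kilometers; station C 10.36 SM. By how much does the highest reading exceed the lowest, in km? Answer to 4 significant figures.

station A: 23463 m = 23.46300 km.
station C: 10.36 SM = 16.67280 km.
Spread: 23.46300 − 14.62800 = 8.835 km.

8.835 km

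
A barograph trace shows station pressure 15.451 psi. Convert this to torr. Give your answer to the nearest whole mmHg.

799 mmHg

1 psi = 51.7149 mmHg, so 15.451 × 51.7149 = 799 mmHg.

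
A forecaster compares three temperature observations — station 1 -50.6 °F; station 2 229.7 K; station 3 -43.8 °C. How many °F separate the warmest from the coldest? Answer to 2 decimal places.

4.39 °F

station 1: -50.6 °F = -45.889 °C.
station 2: 229.7 K = -43.450 °C.
Spread: (-43.450) − (-45.889) = 2.439 °C = 4.39 °F.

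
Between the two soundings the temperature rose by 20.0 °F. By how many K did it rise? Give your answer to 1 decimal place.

11.1 K

A change of 1 °C equals a change of 1.8 °F: ΔK = 20.0 × 0.5556 = 11.1 K.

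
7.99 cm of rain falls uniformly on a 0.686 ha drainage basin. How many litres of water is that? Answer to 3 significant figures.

Depth: 7.99 cm × 10 = 79.9 mm.
Area: 0.686 ha = 6860 m².
1 mm over 1 m² is 1 L, so volume = 79.9 × 6860 = 548114 L ≈ 548000 L.

548000 litres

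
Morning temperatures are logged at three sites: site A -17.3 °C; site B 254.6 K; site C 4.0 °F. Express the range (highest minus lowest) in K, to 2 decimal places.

2.99 K

site B: 254.6 K = -18.550 °C.
site C: 4.0 °F = -15.556 °C.
Spread: (-15.556) − (-18.550) = 2.994 °C.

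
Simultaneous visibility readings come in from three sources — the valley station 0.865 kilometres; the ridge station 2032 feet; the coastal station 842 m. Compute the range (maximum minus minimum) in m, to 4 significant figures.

the valley station: 0.865 km = 865.000 m.
the ridge station: 2032 ft = 619.354 m.
Spread: 865.000 − 619.354 = 245.6 m.

245.6 m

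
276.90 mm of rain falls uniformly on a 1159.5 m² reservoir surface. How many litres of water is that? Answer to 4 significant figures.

321100 litres

1 mm over 1 m² is 1 L, so volume = 276.9 × 1159.5 = 321065.55 L ≈ 321100 L.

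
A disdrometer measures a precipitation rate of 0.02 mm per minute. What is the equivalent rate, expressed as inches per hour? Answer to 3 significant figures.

0.02 mm/minute × 0.0393701 in/mm × 60 minute/hour = 0.0472 in/hour.

0.0472 in/hour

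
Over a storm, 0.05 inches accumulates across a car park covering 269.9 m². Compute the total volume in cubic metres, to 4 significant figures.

Depth: 0.05 in × 25.4 = 1.27 mm.
1 mm over 1 m² is 1 L, so volume = 1.27 × 269.9 = 342.773 L = 0.3428 m³.

0.3428 cubic metres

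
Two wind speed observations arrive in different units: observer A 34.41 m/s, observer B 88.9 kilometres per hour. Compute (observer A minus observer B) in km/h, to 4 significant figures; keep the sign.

34.98 km/h

observer A: 34.41 m/s = 123.8760 km/h.
Difference: 123.8760 − 88.9000 = 34.98 km/h.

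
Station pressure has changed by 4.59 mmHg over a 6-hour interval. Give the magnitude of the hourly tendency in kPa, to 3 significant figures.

4.59 mmHg / 6 h × 0.133322 kPa/mmHg = 0.102 kPa/h.

0.102 kPa per hour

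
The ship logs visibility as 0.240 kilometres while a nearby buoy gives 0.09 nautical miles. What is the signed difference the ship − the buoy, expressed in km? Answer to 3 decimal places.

0.073 km

the buoy: 0.09 nmi = 0.16668 km.
Difference: 0.24000 − 0.16668 = 0.073 km.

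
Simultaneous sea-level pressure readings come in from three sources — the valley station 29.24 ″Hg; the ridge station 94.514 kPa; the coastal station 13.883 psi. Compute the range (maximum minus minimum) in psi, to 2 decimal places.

the valley station: 29.24 inHg = 14.3613 psi.
the ridge station: 94.514 kPa = 13.7081 psi.
Spread: 14.3613 − 13.7081 = 0.65 psi.

0.65 psi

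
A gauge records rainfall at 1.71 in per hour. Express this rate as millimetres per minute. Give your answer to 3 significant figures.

0.724 mm/minute

1.71 in/hour × 25.4 mm/in × 0.0166667 hour/minute = 0.724 mm/minute.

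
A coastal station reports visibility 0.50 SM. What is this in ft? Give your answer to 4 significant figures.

2640 ft

1 SM = 5280 ft, so 0.50 × 5280 = 2640 ft.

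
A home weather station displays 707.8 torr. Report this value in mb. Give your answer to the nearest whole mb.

1 mmHg = 1.33322 mb, so 707.8 × 1.33322 = 944 mb.

944 mb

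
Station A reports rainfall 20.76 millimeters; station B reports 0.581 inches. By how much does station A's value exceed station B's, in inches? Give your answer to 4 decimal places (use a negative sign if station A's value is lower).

0.2363 in

station A: 20.76 mm = 0.817323 in.
Difference: 0.817323 − 0.581000 = 0.2363 in.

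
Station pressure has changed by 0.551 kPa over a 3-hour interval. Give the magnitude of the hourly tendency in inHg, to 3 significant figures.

0.0542 inHg per hour

0.551 kPa / 3 h × 0.2953 inHg/kPa = 0.0542 inHg/h.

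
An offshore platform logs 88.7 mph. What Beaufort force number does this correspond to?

88.7 mph = 39.7 m/s, which is Beaufort 12 (hurricane force, ≥32.7 m/s).

Beaufort force 12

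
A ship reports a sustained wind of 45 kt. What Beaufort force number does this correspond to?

45 kt lies in the Beaufort 9 band (strong gale, 41–47 kt).

Beaufort force 9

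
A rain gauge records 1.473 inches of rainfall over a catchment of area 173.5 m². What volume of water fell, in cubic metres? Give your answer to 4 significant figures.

6.491 cubic metres

Depth: 1.473 in × 25.4 = 37.4142 mm.
1 mm over 1 m² is 1 L, so volume = 37.4142 × 173.5 = 6491.3637 L = 6.491 m³.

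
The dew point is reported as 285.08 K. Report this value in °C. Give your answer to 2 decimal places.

°C = 285.08 − 273.15 = 11.93 °C.

11.93 °C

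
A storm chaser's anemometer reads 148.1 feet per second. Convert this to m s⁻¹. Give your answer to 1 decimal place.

45.1 m/s

1 ft/s = 0.3048 m/s, so 148.1 × 0.3048 = 45.1 m/s.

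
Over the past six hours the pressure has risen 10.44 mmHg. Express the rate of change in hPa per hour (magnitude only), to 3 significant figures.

10.44 mmHg / 6 h × 1.33322 hPa/mmHg = 2.32 hPa/h.

2.32 hPa per hour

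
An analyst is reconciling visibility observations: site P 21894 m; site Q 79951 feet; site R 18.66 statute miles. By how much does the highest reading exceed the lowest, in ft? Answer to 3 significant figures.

site P: 21894 m = 71830.71 ft.
site R: 18.66 SM = 98524.80 ft.
Spread: 98524.80 − 71830.71 = 26700 ft.

26700 ft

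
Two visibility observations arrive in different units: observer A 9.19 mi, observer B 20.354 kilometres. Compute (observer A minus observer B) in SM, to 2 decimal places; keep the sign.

observer B: 20.354 km = 12.6474 SM.
Difference: 9.1900 − 12.6474 = -3.46 SM.

-3.46 SM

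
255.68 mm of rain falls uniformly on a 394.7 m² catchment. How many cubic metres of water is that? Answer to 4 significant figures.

100.9 cubic metres

1 mm over 1 m² is 1 L, so volume = 255.68 × 394.7 = 100916.9 L = 100.9 m³.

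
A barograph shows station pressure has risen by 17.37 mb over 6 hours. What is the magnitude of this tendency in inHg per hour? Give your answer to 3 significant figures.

17.37 mb / 6 h × 0.02953 inHg/mb = 0.0855 inHg/h.

0.0855 inHg per hour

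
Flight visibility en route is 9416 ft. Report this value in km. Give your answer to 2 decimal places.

2.87 km

1 ft = 0.0003048 km, so 9416 × 0.0003048 = 2.87 km.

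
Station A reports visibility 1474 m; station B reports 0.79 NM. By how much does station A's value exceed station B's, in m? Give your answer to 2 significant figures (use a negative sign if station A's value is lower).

station B: 0.79 nmi = 1463.08 m.
Difference: 1474.00 − 1463.08 = 11 m.

11 m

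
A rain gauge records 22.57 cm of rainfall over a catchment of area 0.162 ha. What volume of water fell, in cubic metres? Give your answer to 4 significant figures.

365.6 cubic metres

Depth: 22.57 cm × 10 = 225.7 mm.
Area: 0.162 ha = 1620 m².
1 mm over 1 m² is 1 L, so volume = 225.7 × 1620 = 365634 L = 365.6 m³.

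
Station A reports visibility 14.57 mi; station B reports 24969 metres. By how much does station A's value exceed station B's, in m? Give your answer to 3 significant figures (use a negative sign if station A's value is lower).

-1520 m

station A: 14.57 SM = 23448.14 m.
Difference: 23448.14 − 24969.00 = -1520 m.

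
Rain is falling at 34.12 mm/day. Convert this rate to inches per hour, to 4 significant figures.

34.12 mm/day × 0.0393701 in/mm × 0.0416667 day/hour = 0.05597 in/hour.

0.05597 in/hour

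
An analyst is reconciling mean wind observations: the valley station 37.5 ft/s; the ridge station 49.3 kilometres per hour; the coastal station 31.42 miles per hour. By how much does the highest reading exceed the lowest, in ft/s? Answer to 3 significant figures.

the ridge station: 49.3 km/h = 44.9293 ft/s.
the coastal station: 31.42 mph = 46.0827 ft/s.
Spread: 46.0827 − 37.5000 = 8.58 ft/s.

8.58 ft/s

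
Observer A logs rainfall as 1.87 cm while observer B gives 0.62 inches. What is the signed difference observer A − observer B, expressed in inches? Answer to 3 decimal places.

observer A: 1.87 cm = 0.73622 in.
Difference: 0.73622 − 0.62000 = 0.116 in.

0.116 in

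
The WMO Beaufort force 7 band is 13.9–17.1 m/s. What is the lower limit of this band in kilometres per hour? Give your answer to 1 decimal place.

13.9–17.1 m/s × 3.6 = 50.0–61.6 km/h.

50.0 km/h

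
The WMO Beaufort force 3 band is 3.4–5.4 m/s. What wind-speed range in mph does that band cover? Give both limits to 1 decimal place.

3.4–5.4 m/s × 2.237 = 7.6–12.1 mph.

7.6 to 12.1 mph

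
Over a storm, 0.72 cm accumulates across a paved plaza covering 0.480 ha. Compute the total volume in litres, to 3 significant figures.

Depth: 0.72 cm × 10 = 7.2 mm.
Area: 0.480 ha = 4800 m².
1 mm over 1 m² is 1 L, so volume = 7.2 × 4800 = 34560 L ≈ 34600 L.

34600 litres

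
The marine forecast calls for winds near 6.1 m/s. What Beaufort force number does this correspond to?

6.1 m/s lies in the Beaufort 4 band (moderate breeze, 5.5–7.9 m/s).

Beaufort force 4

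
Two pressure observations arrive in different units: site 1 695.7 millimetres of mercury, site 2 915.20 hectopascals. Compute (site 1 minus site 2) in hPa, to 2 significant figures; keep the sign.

site 1: 695.7 mmHg = 927.52 hPa.
Difference: 927.52 − 915.20 = 12 hPa.

12 hPa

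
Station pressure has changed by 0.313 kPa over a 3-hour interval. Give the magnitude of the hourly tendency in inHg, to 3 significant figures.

0.313 kPa / 3 h × 0.2953 inHg/kPa = 0.0308 inHg/h.

0.0308 inHg per hour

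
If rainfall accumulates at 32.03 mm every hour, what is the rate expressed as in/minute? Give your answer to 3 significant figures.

32.03 mm/hour × 0.0393701 in/mm × 0.0166667 hour/minute = 0.0210 in/minute.

0.0210 in/minute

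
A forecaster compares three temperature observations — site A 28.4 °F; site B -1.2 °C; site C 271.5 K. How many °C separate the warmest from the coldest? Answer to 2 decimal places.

0.80 °C

site A: 28.4 °F = -2.000 °C.
site C: 271.5 K = -1.650 °C.
Spread: (-1.200) − (-2.000) = 0.800 °C.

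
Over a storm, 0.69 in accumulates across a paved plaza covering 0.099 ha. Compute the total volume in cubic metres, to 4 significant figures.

17.35 cubic metres

Depth: 0.69 in × 25.4 = 17.526 mm.
Area: 0.099 ha = 990 m².
1 mm over 1 m² is 1 L, so volume = 17.526 × 990 = 17350.74 L = 17.35 m³.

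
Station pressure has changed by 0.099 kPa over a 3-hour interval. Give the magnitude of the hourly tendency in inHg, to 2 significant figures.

0.0097 inHg per hour

0.099 kPa / 3 h × 0.2953 inHg/kPa = 0.0097 inHg/h.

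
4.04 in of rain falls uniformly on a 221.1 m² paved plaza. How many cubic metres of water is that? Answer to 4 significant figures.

22.69 cubic metres

Depth: 4.04 in × 25.4 = 102.616 mm.
1 mm over 1 m² is 1 L, so volume = 102.616 × 221.1 = 22688.398 L = 22.69 m³.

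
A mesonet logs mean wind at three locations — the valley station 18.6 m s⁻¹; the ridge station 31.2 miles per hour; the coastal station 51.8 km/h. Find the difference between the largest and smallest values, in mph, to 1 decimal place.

the valley station: 18.6 m/s = 41.607 mph.
the coastal station: 51.8 km/h = 32.187 mph.
Spread: 41.607 − 31.200 = 10.4 mph.

10.4 mph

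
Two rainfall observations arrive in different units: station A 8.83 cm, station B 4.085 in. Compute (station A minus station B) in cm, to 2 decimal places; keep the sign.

station B: 4.085 in = 10.3759 cm.
Difference: 8.8300 − 10.3759 = -1.55 cm.

-1.55 cm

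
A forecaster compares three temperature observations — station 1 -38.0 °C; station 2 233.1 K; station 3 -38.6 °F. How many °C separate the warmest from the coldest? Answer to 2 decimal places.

station 2: 233.1 K = -40.050 °C.
station 3: -38.6 °F = -39.222 °C.
Spread: (-38.000) − (-40.050) = 2.050 °C.

2.05 °C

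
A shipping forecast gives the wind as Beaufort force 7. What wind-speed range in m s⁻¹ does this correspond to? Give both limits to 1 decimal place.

13.9 to 17.1 m/s

Beaufort 7 (near gale) spans 13.9–17.1 m/s.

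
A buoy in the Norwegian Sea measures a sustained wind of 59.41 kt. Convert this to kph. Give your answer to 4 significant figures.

110.0 km/h

1 kt = 1.852 km/h, so 59.41 × 1.852 = 110.0 km/h.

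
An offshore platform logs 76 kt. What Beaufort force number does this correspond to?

Beaufort force 12

76 kt lies in the Beaufort 12 band (hurricane force, ≥64 kt).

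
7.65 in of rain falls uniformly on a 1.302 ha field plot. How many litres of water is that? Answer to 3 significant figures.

2530000 litres

Depth: 7.65 in × 25.4 = 194.31 mm.
Area: 1.302 ha = 13020 m².
1 mm over 1 m² is 1 L, so volume = 194.31 × 13020 = 2529916.2 L ≈ 2530000 L.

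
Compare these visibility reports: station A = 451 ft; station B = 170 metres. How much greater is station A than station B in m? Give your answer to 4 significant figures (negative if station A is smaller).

station A: 451 ft = 137.4648 m.
Difference: 137.4648 − 170.0000 = -32.54 m.

-32.54 m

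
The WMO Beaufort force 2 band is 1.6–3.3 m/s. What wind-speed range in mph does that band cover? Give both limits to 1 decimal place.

1.6–3.3 m/s × 2.237 = 3.6–7.4 mph.

3.6 to 7.4 mph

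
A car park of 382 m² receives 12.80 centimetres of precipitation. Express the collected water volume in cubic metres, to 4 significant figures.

Depth: 12.80 cm × 10 = 128 mm.
1 mm over 1 m² is 1 L, so volume = 128 × 382 = 48896 L = 48.90 m³.

48.90 cubic metres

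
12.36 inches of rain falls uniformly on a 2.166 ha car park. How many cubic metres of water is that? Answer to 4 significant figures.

Depth: 12.36 in × 25.4 = 313.944 mm.
Area: 2.166 ha = 21660 m².
1 mm over 1 m² is 1 L, so volume = 313.944 × 21660 = 6800027 L = 6800 m³.

6800 cubic metres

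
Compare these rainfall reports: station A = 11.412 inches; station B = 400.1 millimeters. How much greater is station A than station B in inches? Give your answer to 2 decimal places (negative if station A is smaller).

station B: 400.1 mm = 15.7520 in.
Difference: 11.4120 − 15.7520 = -4.34 in.

-4.34 in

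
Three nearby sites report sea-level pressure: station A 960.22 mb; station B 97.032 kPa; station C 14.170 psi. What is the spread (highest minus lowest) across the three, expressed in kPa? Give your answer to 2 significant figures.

station A: 960.22 mb = 96.022 kPa.
station C: 14.170 psi = 97.699 kPa.
Spread: 97.699 − 96.022 = 1.7 kPa.

1.7 kPa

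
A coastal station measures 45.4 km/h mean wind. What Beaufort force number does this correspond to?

45.4 km/h = 12.6 m/s, which is Beaufort 6 (strong breeze, 10.8–13.8 m/s).

Beaufort force 6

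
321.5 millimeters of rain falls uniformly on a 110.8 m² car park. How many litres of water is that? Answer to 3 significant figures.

35600 litres

1 mm over 1 m² is 1 L, so volume = 321.5 × 110.8 = 35622.2 L ≈ 35600 L.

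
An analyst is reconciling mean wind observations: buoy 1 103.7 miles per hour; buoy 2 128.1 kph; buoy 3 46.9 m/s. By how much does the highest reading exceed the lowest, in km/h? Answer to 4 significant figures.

40.74 km/h

buoy 1: 103.7 mph = 166.8890 km/h.
buoy 3: 46.9 m/s = 168.8400 km/h.
Spread: 168.8400 − 128.1000 = 40.74 km/h.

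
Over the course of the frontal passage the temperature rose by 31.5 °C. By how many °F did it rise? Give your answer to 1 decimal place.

56.7 °F

Converting a difference, only the 9/5 scale factor applies: Δ°F = 31.5 × 1.8 = 56.7 °F.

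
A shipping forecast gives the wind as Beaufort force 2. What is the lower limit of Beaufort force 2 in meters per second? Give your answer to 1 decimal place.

Beaufort 2 (light breeze) spans 1.6–3.3 m/s.

1.6 m/s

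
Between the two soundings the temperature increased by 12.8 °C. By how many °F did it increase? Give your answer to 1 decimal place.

23.0 °F

For a temperature change the 32° offset cancels: Δ°F = 12.8 × 1.8 = 23.0 °F.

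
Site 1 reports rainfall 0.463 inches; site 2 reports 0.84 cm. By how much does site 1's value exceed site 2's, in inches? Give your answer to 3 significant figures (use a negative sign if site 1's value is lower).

site 2: 0.84 cm = 0.33071 in.
Difference: 0.46300 − 0.33071 = 0.132 in.

0.132 in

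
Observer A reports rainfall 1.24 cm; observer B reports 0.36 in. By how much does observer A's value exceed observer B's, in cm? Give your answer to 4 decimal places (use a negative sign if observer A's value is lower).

observer B: 0.36 in = 0.914400 cm.
Difference: 1.240000 − 0.914400 = 0.3256 cm.

0.3256 cm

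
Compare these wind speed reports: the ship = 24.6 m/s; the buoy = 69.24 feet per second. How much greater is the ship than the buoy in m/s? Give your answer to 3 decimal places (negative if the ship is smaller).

the buoy: 69.24 ft/s = 21.10435 m/s.
Difference: 24.60000 − 21.10435 = 3.496 m/s.

3.496 m/s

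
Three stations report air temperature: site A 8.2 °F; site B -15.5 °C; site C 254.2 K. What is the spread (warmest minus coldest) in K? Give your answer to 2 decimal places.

site A: 8.2 °F = -13.222 °C.
site C: 254.2 K = -18.950 °C.
Spread: (-13.222) − (-18.950) = 5.728 °C.

5.73 K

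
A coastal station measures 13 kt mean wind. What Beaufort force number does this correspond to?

13 kt lies in the Beaufort 4 band (moderate breeze, 11–16 kt).

Beaufort force 4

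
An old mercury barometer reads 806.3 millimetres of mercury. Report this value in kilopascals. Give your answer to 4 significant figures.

1 mmHg = 0.133322 kPa, so 806.3 × 0.133322 = 107.5 kPa.

107.5 kPa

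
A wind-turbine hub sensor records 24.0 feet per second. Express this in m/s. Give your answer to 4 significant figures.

1 ft/s = 0.3048 m/s, so 24.0 × 0.3048 = 7.315 m/s.

7.315 m/s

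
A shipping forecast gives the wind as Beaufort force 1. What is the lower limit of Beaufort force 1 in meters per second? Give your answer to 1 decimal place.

Beaufort 1 (light air) spans 0.3–1.5 m/s.

0.3 m/s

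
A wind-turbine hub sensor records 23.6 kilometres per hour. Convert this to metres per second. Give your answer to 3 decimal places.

6.556 m/s

1 km/h = 0.277778 m/s, so 23.6 × 0.277778 = 6.556 m/s.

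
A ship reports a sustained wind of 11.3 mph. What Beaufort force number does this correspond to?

Beaufort force 3

11.3 mph = 5.1 m/s, which is Beaufort 3 (gentle breeze, 3.4–5.4 m/s).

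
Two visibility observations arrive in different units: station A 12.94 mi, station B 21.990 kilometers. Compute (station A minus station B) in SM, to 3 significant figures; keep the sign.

station B: 21.990 km = 13.66395 SM.
Difference: 12.94000 − 13.66395 = -0.724 SM.

-0.724 SM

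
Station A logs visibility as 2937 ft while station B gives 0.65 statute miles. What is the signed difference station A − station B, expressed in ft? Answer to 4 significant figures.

station B: 0.65 SM = 3432.000 ft.
Difference: 2937.000 − 3432.000 = -495.0 ft.

-495.0 ft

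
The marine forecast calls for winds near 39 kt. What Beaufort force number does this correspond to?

39 kt lies in the Beaufort 8 band (gale, 34–40 kt).

Beaufort force 8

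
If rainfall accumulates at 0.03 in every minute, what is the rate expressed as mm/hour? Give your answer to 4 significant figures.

45.72 mm/hour

0.03 in/minute × 25.4 mm/in × 60 minute/hour = 45.72 mm/hour.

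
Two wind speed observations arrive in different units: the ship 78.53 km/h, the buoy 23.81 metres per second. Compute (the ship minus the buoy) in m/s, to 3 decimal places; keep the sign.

-1.996 m/s

the ship: 78.53 km/h = 21.81389 m/s.
Difference: 21.81389 − 23.81000 = -1.996 m/s.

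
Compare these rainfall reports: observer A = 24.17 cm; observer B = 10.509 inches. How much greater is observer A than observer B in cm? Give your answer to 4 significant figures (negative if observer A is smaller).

observer B: 10.509 in = 26.69286 cm.
Difference: 24.17000 − 26.69286 = -2.523 cm.

-2.523 cm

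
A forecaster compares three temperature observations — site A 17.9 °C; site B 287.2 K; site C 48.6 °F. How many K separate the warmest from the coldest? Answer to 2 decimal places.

site B: 287.2 K = 14.050 °C.
site C: 48.6 °F = 9.222 °C.
Spread: 17.900 − 9.222 = 8.678 °C.

8.68 K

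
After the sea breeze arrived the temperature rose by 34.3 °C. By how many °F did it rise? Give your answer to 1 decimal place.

61.7 °F

Converting a difference, only the 9/5 scale factor applies: Δ°F = 34.3 × 1.8 = 61.7 °F.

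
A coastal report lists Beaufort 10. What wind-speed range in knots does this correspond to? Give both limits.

Beaufort 10 (storm) spans 48–55 knots.

48 to 55 kt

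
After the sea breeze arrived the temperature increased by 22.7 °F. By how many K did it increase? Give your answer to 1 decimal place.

Converting a difference, only the 9/5 scale factor applies: ΔK = 22.7 × 0.5556 = 12.6 K.

12.6 K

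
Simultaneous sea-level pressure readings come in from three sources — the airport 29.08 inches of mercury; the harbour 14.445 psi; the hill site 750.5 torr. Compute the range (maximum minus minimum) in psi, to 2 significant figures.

0.23 psi

the airport: 29.08 inHg = 14.2828 psi.
the hill site: 750.5 mmHg = 14.5123 psi.
Spread: 14.5123 − 14.2828 = 0.23 psi.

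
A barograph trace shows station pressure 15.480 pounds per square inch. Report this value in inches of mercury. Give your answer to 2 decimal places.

1 psi = 2.03602 inHg, so 15.480 × 2.03602 = 31.52 inHg.

31.52 inHg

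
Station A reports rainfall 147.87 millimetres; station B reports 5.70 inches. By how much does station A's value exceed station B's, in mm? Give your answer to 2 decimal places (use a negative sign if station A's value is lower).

3.09 mm

station B: 5.70 in = 144.7800 mm.
Difference: 147.8700 − 144.7800 = 3.09 mm.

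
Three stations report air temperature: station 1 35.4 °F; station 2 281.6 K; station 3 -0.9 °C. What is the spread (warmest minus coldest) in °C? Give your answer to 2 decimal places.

station 1: 35.4 °F = 1.889 °C.
station 2: 281.6 K = 8.450 °C.
Spread: 8.450 − (-0.900) = 9.350 °C.

9.35 °C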